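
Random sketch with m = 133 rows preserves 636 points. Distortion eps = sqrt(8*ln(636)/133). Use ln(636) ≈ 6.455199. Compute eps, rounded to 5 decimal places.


ln(636) ≈ 6.455199.
8*ln(N)/m ≈ 8*6.455199/133 ≈ 0.38828265.
eps = sqrt(0.38828265) ≈ 0.6231233 ≈ 0.62312.

0.62312


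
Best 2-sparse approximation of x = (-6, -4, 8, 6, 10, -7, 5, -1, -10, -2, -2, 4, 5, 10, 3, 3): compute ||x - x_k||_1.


Sorted |x_i| descending: [10, 10, 10, 8, 7, 6, 6, 5, 5, 4, 4, 3, 3, 2, 2, 1]
Keep top 2: [10, 10]
Tail entries: [10, 8, 7, 6, 6, 5, 5, 4, 4, 3, 3, 2, 2, 1]
L1 error = sum of tail = 66.

66


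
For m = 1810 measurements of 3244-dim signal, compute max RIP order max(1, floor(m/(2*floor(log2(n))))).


floor(log2(3244)) = 11.
2*11 = 22.
m/(2*floor(log2(n))) = 1810/22 ≈ 82.2727.
floor = 82.
k = max(1, 82) = 82.

82


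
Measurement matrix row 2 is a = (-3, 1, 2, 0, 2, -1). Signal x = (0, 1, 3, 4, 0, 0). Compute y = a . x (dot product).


Non-zero terms: ['1*1', '2*3', '0*4']
Products: [1, 6, 0]
y = sum = 7.

7


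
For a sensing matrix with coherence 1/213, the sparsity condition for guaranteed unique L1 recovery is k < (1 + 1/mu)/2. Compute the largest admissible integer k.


1/mu = 213.
1 + 1/mu = 214.
(1 + 1/mu)/2 = 107 is an integer and the inequality is strict, so k_max = 107 - 1 = 106.

106


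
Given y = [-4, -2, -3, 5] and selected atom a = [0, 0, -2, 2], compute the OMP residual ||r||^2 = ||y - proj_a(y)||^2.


a^T a = 8.
a^T y = 16.
coeff = 16/8 = 2.
||r||^2 = 22.

22


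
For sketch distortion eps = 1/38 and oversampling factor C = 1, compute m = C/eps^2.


1/eps = 38.
(1/eps)^2 = 1444.
m = 1*1444 = 1444.

1444


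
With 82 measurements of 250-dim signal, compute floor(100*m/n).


100*m/n = 100*82/250 ≈ 32.8.
floor = 32.

32


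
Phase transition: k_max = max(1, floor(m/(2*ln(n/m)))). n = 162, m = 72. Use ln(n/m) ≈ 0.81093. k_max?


n/m = 162/72 = 9/4.
ln(n/m) ≈ 0.81093.
2*ln(n/m) ≈ 1.62186.
m/(2*ln(n/m)) ≈ 72/1.62186 ≈ 44.3935.
floor = 44.
k_max = max(1, 44) = 44.

44


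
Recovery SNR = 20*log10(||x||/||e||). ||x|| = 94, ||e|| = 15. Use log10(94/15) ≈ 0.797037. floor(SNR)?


||x||/||e|| = 94/15.
log10(94/15) ≈ 0.797037.
20*log10(||x||/||e||) ≈ 20*0.797037 = 15.94074.
floor(15.94074) = 15.

15


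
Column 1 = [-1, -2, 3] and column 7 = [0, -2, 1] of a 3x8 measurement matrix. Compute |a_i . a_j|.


Inner product: -1*0 + -2*-2 + 3*1
Products: [0, 4, 3]
Sum = 7.
|dot| = 7.

7


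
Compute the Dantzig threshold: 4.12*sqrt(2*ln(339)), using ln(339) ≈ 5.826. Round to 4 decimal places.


ln(339) ≈ 5.826.
2*ln(n) ≈ 11.652.
sqrt(2*ln(n)) ≈ sqrt(11.652) ≈ 3.413503.
threshold ≈ 4.12*3.413503 = 14.06363236 ≈ 14.0636.

14.0636


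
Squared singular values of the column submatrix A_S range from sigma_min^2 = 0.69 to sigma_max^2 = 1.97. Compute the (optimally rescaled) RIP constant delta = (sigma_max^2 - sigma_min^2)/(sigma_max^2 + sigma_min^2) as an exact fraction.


lambda_max - lambda_min = 1.97 - 0.69 = 1.28.
lambda_max + lambda_min = 1.97 + 0.69 = 2.66.
delta = 1.28/2.66 = 128/266 = 64/133.

64/133


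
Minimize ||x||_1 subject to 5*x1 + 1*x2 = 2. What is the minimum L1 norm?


Axis intercepts:
  x1 = 2/5, x2 = 0: L1 = 2/5
  x1 = 0, x2 = 2: L1 = 2
x* = (2/5, 0)
||x*||_1 = 2/5.

2/5


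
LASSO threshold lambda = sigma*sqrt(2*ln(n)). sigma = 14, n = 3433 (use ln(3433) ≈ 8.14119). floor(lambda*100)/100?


ln(3433) ≈ 8.14119.
2*ln(n) ≈ 16.28238.
sqrt(2*ln(n)) ≈ sqrt(16.28238) ≈ 4.035143.
lambda ≈ 14*4.035143 = 56.492002.
floor(lambda*100)/100 = 56.49.

56.49


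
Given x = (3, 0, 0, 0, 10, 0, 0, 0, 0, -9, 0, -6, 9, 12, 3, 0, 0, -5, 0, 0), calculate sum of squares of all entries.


Non-zero entries: [(0, 3), (4, 10), (9, -9), (11, -6), (12, 9), (13, 12), (14, 3), (17, -5)]
Squares: [9, 100, 81, 36, 81, 144, 9, 25]
||x||_2^2 = sum = 485.

485


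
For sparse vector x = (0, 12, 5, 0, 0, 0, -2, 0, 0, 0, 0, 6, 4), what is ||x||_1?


Non-zero entries: [(1, 12), (2, 5), (6, -2), (11, 6), (12, 4)]
Absolute values: [12, 5, 2, 6, 4]
||x||_1 = sum = 29.

29


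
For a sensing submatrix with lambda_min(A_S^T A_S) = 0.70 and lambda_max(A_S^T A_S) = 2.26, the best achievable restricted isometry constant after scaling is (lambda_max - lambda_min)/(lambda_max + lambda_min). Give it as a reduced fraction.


lambda_max - lambda_min = 2.26 - 0.70 = 1.56.
lambda_max + lambda_min = 2.26 + 0.70 = 2.96.
delta = 1.56/2.96 = 156/296 = 39/74.

39/74


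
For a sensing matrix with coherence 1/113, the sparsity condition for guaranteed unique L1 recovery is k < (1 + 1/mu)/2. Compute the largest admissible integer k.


1/mu = 113.
1 + 1/mu = 114.
(1 + 1/mu)/2 = 57 is an integer and the inequality is strict, so k_max = 57 - 1 = 56.

56


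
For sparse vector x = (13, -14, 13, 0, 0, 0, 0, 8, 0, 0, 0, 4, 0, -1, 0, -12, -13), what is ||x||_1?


Non-zero entries: [(0, 13), (1, -14), (2, 13), (7, 8), (11, 4), (13, -1), (15, -12), (16, -13)]
Absolute values: [13, 14, 13, 8, 4, 1, 12, 13]
||x||_1 = sum = 78.

78


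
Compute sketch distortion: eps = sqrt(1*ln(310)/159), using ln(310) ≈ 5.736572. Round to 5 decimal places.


ln(310) ≈ 5.736572.
1*ln(N)/m ≈ 1*5.736572/159 ≈ 0.03607907.
eps = sqrt(0.03607907) ≈ 0.1899449 ≈ 0.18994.

0.18994


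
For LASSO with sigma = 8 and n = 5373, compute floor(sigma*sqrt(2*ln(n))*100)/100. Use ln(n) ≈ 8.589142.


ln(5373) ≈ 8.589142.
2*ln(n) ≈ 17.178284.
sqrt(2*ln(n)) ≈ sqrt(17.178284) ≈ 4.144669.
lambda ≈ 8*4.144669 = 33.157352.
floor(lambda*100)/100 = 33.15.

33.15


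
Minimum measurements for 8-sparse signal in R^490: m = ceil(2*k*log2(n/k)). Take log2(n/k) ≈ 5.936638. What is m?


log2(n/k) = log2(490/8) ≈ 5.936638.
2*k*log2(n/k) ≈ 2*8*5.936638 = 94.986208.
m = ceil(94.986208) = 95.

95


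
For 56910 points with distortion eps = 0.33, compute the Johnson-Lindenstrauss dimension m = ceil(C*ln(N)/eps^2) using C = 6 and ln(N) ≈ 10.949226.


ln(56910) ≈ 10.949226.
eps^2 = 0.33^2 = 0.1089.
C*ln(N)/eps^2 ≈ 6*10.949226/0.1089 ≈ 603.2631.
m = ceil(603.2631) = 604.

604


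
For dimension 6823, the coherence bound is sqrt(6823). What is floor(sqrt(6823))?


82^2 = 6724 <= 6823 < 6889 = 83^2, so 82 <= sqrt(6823) < 83.
floor(sqrt(6823)) = 82.

82


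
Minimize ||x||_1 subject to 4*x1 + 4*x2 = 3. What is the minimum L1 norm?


Axis intercepts:
  x1 = 3/4, x2 = 0: L1 = 3/4
  x1 = 0, x2 = 3/4: L1 = 3/4
x* = (3/4, 0)
||x*||_1 = 3/4.

3/4


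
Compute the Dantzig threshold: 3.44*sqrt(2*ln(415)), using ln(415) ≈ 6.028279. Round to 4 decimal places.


ln(415) ≈ 6.028279.
2*ln(n) ≈ 12.056558.
sqrt(2*ln(n)) ≈ sqrt(12.056558) ≈ 3.472255.
threshold ≈ 3.44*3.472255 = 11.9445572 ≈ 11.9446.

11.9446


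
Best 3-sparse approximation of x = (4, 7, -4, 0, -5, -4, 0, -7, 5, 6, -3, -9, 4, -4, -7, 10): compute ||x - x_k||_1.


Sorted |x_i| descending: [10, 9, 7, 7, 7, 6, 5, 5, 4, 4, 4, 4, 4, 3, 0, 0]
Keep top 3: [10, 9, 7]
Tail entries: [7, 7, 6, 5, 5, 4, 4, 4, 4, 4, 3, 0, 0]
L1 error = sum of tail = 53.

53


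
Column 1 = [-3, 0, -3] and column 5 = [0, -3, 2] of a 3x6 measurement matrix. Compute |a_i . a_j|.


Inner product: -3*0 + 0*-3 + -3*2
Products: [0, 0, -6]
Sum = -6.
|dot| = 6.

6


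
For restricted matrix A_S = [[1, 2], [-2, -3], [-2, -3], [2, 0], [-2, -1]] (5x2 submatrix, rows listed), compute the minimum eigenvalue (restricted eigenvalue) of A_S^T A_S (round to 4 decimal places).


A_S^T A_S = [[17, 16], [16, 23]].
trace = 40.
det = 135.
disc = trace^2 - 4*det = 1600 - 4*135 = 1060.
sqrt(1060) ≈ 32.557641.
lam_min = (40 - sqrt(1060))/2 ≈ (40 - 32.557641)/2 = 3.7211795 ≈ 3.7212.

3.7212


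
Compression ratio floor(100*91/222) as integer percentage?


100*m/n = 100*91/222 ≈ 40.991.
floor = 40.

40


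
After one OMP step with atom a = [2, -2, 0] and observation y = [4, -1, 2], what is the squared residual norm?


a^T a = 8.
a^T y = 10.
coeff = 10/8 = 5/4.
||r||^2 = 17/2.

17/2


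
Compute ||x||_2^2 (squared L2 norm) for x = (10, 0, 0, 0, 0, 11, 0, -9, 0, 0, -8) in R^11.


Non-zero entries: [(0, 10), (5, 11), (7, -9), (10, -8)]
Squares: [100, 121, 81, 64]
||x||_2^2 = sum = 366.

366


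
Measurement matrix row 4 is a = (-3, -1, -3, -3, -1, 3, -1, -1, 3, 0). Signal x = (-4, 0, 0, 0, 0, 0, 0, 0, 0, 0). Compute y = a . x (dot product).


Non-zero terms: ['-3*-4']
Products: [12]
y = sum = 12.

12


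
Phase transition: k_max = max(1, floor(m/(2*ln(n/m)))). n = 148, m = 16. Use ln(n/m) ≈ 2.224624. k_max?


n/m = 148/16 = 37/4.
ln(n/m) ≈ 2.224624.
2*ln(n/m) ≈ 4.449248.
m/(2*ln(n/m)) ≈ 16/4.449248 ≈ 3.5961.
floor = 3.
k_max = max(1, 3) = 3.

3


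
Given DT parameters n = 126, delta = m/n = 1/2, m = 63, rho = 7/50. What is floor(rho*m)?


m = 1/2*126 = 63.
rho = 7/50.
rho*m = 7/50*63 = 8.82.
k = floor(8.82) = 8.

8


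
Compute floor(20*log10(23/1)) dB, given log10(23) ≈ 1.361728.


||x||/||e|| = 23/1 = 23.
log10(23) ≈ 1.361728.
20*log10(||x||/||e||) ≈ 20*1.361728 = 27.23456.
floor(27.23456) = 27.

27


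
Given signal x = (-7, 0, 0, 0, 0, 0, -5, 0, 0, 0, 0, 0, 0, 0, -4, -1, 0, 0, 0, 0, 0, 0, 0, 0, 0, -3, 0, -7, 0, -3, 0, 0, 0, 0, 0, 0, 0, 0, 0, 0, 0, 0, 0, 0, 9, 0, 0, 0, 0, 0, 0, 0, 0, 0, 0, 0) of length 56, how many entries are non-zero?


Non-zero positions: [0, 6, 14, 15, 25, 27, 29, 44].
Sparsity = 8.

8


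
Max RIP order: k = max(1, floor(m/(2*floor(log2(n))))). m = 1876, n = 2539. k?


floor(log2(2539)) = 11.
2*11 = 22.
m/(2*floor(log2(n))) = 1876/22 ≈ 85.2727.
floor = 85.
k = max(1, 85) = 85.

85


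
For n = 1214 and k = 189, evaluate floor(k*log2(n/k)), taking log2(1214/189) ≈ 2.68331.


log2(n/k) = log2(1214/189) ≈ 2.68331.
k*log2(n/k) ≈ 189*2.68331 = 507.14559.
floor(507.14559) = 507.

507


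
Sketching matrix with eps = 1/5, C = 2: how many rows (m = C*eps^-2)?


1/eps = 5.
(1/eps)^2 = 25.
m = 2*25 = 50.

50


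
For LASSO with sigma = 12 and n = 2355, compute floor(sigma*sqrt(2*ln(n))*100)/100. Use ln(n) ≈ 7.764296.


ln(2355) ≈ 7.764296.
2*ln(n) ≈ 15.528592.
sqrt(2*ln(n)) ≈ sqrt(15.528592) ≈ 3.940633.
lambda ≈ 12*3.940633 = 47.287596.
floor(lambda*100)/100 = 47.28.

47.28


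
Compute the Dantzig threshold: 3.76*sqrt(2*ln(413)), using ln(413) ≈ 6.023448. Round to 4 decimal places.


ln(413) ≈ 6.023448.
2*ln(n) ≈ 12.046896.
sqrt(2*ln(n)) ≈ sqrt(12.046896) ≈ 3.470864.
threshold ≈ 3.76*3.470864 = 13.05044864 ≈ 13.0504.

13.0504


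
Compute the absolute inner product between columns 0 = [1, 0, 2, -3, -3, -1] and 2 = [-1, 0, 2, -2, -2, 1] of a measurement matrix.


Inner product: 1*-1 + 0*0 + 2*2 + -3*-2 + -3*-2 + -1*1
Products: [-1, 0, 4, 6, 6, -1]
Sum = 14.
|dot| = 14.

14


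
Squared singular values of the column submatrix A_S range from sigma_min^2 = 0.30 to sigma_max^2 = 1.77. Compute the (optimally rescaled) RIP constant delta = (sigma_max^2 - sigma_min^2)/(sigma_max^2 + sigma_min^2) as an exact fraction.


lambda_max - lambda_min = 1.77 - 0.30 = 1.47.
lambda_max + lambda_min = 1.77 + 0.30 = 2.07.
delta = 1.47/2.07 = 147/207 = 49/69.

49/69


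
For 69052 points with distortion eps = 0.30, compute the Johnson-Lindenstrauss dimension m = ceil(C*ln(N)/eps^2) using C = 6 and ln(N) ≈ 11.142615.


ln(69052) ≈ 11.142615.
eps^2 = 0.30^2 = 0.09.
C*ln(N)/eps^2 ≈ 6*11.142615/0.09 ≈ 742.841.
m = ceil(742.841) = 743.

743


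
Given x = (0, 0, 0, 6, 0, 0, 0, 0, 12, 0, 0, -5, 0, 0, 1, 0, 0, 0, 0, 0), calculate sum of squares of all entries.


Non-zero entries: [(3, 6), (8, 12), (11, -5), (14, 1)]
Squares: [36, 144, 25, 1]
||x||_2^2 = sum = 206.

206


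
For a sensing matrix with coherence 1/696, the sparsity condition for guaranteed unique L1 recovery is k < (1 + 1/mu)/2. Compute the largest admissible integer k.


1/mu = 696.
1 + 1/mu = 697.
(1 + 1/mu)/2 = 348.5 is not an integer, so k_max = floor(348.5) = 348.

348


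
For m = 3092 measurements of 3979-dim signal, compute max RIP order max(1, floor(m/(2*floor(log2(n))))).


floor(log2(3979)) = 11.
2*11 = 22.
m/(2*floor(log2(n))) = 3092/22 ≈ 140.5455.
floor = 140.
k = max(1, 140) = 140.

140


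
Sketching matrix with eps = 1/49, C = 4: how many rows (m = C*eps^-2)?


1/eps = 49.
(1/eps)^2 = 2401.
m = 4*2401 = 9604.

9604


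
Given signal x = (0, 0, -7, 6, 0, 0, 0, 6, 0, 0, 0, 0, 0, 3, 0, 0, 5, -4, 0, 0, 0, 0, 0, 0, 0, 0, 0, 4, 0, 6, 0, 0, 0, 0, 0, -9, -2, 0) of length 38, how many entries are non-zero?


Non-zero positions: [2, 3, 7, 13, 16, 17, 27, 29, 35, 36].
Sparsity = 10.

10


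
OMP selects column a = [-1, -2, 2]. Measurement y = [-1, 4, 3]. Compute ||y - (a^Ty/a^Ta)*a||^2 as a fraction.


a^T a = 9.
a^T y = -1.
coeff = -1/9 = -1/9.
||r||^2 = 233/9.

233/9


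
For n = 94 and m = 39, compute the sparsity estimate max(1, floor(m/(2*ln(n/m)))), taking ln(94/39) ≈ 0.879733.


n/m = 94/39.
ln(n/m) ≈ 0.879733.
2*ln(n/m) ≈ 1.759466.
m/(2*ln(n/m)) ≈ 39/1.759466 ≈ 22.1658.
floor = 22.
k_max = max(1, 22) = 22.

22


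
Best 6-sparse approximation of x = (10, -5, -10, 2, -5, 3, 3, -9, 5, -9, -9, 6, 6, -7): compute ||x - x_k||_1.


Sorted |x_i| descending: [10, 10, 9, 9, 9, 7, 6, 6, 5, 5, 5, 3, 3, 2]
Keep top 6: [10, 10, 9, 9, 9, 7]
Tail entries: [6, 6, 5, 5, 5, 3, 3, 2]
L1 error = sum of tail = 35.

35


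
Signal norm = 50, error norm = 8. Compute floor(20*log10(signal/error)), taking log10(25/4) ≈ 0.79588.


||x||/||e|| = 50/8 = 25/4.
log10(25/4) ≈ 0.79588.
20*log10(||x||/||e||) ≈ 20*0.79588 = 15.9176.
floor(15.9176) = 15.

15


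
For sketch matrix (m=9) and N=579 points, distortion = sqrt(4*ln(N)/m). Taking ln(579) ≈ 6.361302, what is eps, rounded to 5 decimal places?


ln(579) ≈ 6.361302.
4*ln(N)/m ≈ 4*6.361302/9 ≈ 2.82724533.
eps = sqrt(2.82724533) ≈ 1.6814414 ≈ 1.68144.

1.68144


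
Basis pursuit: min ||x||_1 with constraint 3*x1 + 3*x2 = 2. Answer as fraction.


Axis intercepts:
  x1 = 2/3, x2 = 0: L1 = 2/3
  x1 = 0, x2 = 2/3: L1 = 2/3
x* = (2/3, 0)
||x*||_1 = 2/3.

2/3


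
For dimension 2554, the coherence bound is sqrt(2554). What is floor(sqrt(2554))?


50^2 = 2500 <= 2554 < 2601 = 51^2, so 50 <= sqrt(2554) < 51.
floor(sqrt(2554)) = 50.

50


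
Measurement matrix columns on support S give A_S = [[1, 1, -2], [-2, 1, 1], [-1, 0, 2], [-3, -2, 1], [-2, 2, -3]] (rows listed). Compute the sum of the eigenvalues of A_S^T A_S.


Sum of eigenvalues of A_S^T A_S = trace(A_S^T A_S) = sum of squared column norms of A_S.
A_S^T A_S diagonal: [19, 10, 19].
trace = 19 + 10 + 19 = 48.

48


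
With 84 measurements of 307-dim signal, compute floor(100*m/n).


100*m/n = 100*84/307 ≈ 27.3616.
floor = 27.

27


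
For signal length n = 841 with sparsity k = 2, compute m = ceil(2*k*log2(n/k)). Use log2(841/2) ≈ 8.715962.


log2(n/k) = log2(841/2) ≈ 8.715962.
2*k*log2(n/k) ≈ 2*2*8.715962 = 34.863848.
m = ceil(34.863848) = 35.

35


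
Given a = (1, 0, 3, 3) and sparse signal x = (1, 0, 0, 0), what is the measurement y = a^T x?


Non-zero terms: ['1*1']
Products: [1]
y = sum = 1.

1


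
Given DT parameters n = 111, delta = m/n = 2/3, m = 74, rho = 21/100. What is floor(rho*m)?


m = 2/3*111 = 74.
rho = 21/100.
rho*m = 21/100*74 = 15.54.
k = floor(15.54) = 15.

15


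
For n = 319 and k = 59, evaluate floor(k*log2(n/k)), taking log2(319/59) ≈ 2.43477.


log2(n/k) = log2(319/59) ≈ 2.43477.
k*log2(n/k) ≈ 59*2.43477 = 143.65143.
floor(143.65143) = 143.

143


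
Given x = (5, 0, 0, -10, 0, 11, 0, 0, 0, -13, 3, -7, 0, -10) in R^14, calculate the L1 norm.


Non-zero entries: [(0, 5), (3, -10), (5, 11), (9, -13), (10, 3), (11, -7), (13, -10)]
Absolute values: [5, 10, 11, 13, 3, 7, 10]
||x||_1 = sum = 59.

59


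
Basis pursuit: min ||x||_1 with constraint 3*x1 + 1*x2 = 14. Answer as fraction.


Axis intercepts:
  x1 = 14/3, x2 = 0: L1 = 14/3
  x1 = 0, x2 = 14: L1 = 14
x* = (14/3, 0)
||x*||_1 = 14/3.

14/3


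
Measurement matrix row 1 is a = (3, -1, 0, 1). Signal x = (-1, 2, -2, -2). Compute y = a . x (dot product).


Non-zero terms: ['3*-1', '-1*2', '0*-2', '1*-2']
Products: [-3, -2, 0, -2]
y = sum = -7.

-7


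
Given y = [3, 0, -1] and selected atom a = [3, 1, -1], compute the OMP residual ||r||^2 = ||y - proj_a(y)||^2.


a^T a = 11.
a^T y = 10.
coeff = 10/11 = 10/11.
||r||^2 = 10/11.

10/11


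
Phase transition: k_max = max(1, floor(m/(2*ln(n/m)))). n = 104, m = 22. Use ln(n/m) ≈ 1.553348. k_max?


n/m = 104/22 = 52/11.
ln(n/m) ≈ 1.553348.
2*ln(n/m) ≈ 3.106696.
m/(2*ln(n/m)) ≈ 22/3.106696 ≈ 7.0815.
floor = 7.
k_max = max(1, 7) = 7.

7


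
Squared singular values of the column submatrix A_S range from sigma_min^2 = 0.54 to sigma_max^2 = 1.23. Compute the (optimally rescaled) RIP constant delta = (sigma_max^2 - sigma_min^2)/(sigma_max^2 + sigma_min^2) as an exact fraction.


lambda_max - lambda_min = 1.23 - 0.54 = 0.69.
lambda_max + lambda_min = 1.23 + 0.54 = 1.77.
delta = 0.69/1.77 = 69/177 = 23/59.

23/59


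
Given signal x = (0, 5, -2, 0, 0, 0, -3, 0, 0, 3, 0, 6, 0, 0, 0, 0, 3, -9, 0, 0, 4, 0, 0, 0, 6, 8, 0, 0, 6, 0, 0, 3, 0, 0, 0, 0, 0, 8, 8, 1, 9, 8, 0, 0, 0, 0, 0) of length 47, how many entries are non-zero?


Non-zero positions: [1, 2, 6, 9, 11, 16, 17, 20, 24, 25, 28, 31, 37, 38, 39, 40, 41].
Sparsity = 17.

17


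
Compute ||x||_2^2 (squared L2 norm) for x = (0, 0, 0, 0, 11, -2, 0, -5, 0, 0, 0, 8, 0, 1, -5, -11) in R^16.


Non-zero entries: [(4, 11), (5, -2), (7, -5), (11, 8), (13, 1), (14, -5), (15, -11)]
Squares: [121, 4, 25, 64, 1, 25, 121]
||x||_2^2 = sum = 361.

361


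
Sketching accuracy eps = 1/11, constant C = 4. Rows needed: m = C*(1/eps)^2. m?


1/eps = 11.
(1/eps)^2 = 121.
m = 4*121 = 484.

484


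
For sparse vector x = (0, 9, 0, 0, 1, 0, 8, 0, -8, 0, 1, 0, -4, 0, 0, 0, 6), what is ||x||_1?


Non-zero entries: [(1, 9), (4, 1), (6, 8), (8, -8), (10, 1), (12, -4), (16, 6)]
Absolute values: [9, 1, 8, 8, 1, 4, 6]
||x||_1 = sum = 37.

37


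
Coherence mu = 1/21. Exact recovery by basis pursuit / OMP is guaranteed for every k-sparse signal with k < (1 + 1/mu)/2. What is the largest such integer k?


1/mu = 21.
1 + 1/mu = 22.
(1 + 1/mu)/2 = 11 is an integer and the inequality is strict, so k_max = 11 - 1 = 10.

10


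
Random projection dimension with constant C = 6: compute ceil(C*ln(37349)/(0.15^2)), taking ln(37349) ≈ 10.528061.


ln(37349) ≈ 10.528061.
eps^2 = 0.15^2 = 0.0225.
C*ln(N)/eps^2 ≈ 6*10.528061/0.0225 ≈ 2807.4829.
m = ceil(2807.4829) = 2808.

2808


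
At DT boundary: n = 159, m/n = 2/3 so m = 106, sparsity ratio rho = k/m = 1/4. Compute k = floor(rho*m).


m = 2/3*159 = 106.
rho = 1/4.
rho*m = 1/4*106 = 26.5.
k = floor(26.5) = 26.

26


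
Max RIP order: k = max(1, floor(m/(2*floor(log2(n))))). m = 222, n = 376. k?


floor(log2(376)) = 8.
2*8 = 16.
m/(2*floor(log2(n))) = 222/16 ≈ 13.875.
floor = 13.
k = max(1, 13) = 13.

13


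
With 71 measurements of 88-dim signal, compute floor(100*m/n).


100*m/n = 100*71/88 ≈ 80.6818.
floor = 80.

80


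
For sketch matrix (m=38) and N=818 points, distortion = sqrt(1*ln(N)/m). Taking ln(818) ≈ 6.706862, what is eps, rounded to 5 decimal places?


ln(818) ≈ 6.706862.
1*ln(N)/m ≈ 1*6.706862/38 ≈ 0.17649637.
eps = sqrt(0.17649637) ≈ 0.4201147 ≈ 0.42011.

0.42011


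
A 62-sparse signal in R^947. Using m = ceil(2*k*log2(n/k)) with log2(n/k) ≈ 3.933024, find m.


log2(n/k) = log2(947/62) ≈ 3.933024.
2*k*log2(n/k) ≈ 2*62*3.933024 = 487.694976.
m = ceil(487.694976) = 488.

488


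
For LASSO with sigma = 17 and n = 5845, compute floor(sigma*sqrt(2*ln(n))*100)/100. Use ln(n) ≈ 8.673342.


ln(5845) ≈ 8.673342.
2*ln(n) ≈ 17.346684.
sqrt(2*ln(n)) ≈ sqrt(17.346684) ≈ 4.164935.
lambda ≈ 17*4.164935 = 70.803895.
floor(lambda*100)/100 = 70.80.

70.80


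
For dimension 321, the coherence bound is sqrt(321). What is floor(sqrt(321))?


17^2 = 289 <= 321 < 324 = 18^2, so 17 <= sqrt(321) < 18.
floor(sqrt(321)) = 17.

17


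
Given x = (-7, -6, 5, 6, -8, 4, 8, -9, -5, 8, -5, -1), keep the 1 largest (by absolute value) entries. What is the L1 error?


Sorted |x_i| descending: [9, 8, 8, 8, 7, 6, 6, 5, 5, 5, 4, 1]
Keep top 1: [9]
Tail entries: [8, 8, 8, 7, 6, 6, 5, 5, 5, 4, 1]
L1 error = sum of tail = 63.

63


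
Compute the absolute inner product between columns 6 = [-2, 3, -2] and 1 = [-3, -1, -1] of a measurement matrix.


Inner product: -2*-3 + 3*-1 + -2*-1
Products: [6, -3, 2]
Sum = 5.
|dot| = 5.

5


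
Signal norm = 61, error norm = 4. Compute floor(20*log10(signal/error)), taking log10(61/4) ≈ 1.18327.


||x||/||e|| = 61/4.
log10(61/4) ≈ 1.18327.
20*log10(||x||/||e||) ≈ 20*1.18327 = 23.6654.
floor(23.6654) = 23.

23


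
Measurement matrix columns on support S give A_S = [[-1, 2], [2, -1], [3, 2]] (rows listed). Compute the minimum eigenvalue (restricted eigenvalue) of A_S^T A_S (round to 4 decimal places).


A_S^T A_S = [[14, 2], [2, 9]].
trace = 23.
det = 122.
disc = trace^2 - 4*det = 529 - 4*122 = 41.
sqrt(41) ≈ 6.403124.
lam_min = (23 - sqrt(41))/2 ≈ (23 - 6.403124)/2 = 8.298438 ≈ 8.2984.

8.2984


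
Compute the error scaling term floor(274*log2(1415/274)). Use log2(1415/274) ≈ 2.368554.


log2(n/k) = log2(1415/274) ≈ 2.368554.
k*log2(n/k) ≈ 274*2.368554 = 648.983796.
floor(648.983796) = 648.

648


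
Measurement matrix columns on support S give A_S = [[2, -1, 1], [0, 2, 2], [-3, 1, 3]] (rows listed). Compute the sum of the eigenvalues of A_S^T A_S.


Sum of eigenvalues of A_S^T A_S = trace(A_S^T A_S) = sum of squared column norms of A_S.
A_S^T A_S diagonal: [13, 6, 14].
trace = 13 + 6 + 14 = 33.

33


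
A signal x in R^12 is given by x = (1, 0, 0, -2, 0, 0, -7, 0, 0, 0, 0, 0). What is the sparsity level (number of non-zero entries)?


Non-zero positions: [0, 3, 6].
Sparsity = 3.

3


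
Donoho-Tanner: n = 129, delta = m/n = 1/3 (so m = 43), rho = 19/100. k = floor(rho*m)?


m = 1/3*129 = 43.
rho = 19/100.
rho*m = 19/100*43 = 8.17.
k = floor(8.17) = 8.

8


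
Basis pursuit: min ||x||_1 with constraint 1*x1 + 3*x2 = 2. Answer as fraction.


Axis intercepts:
  x1 = 2, x2 = 0: L1 = 2
  x1 = 0, x2 = 2/3: L1 = 2/3
x* = (0, 2/3)
||x*||_1 = 2/3.

2/3


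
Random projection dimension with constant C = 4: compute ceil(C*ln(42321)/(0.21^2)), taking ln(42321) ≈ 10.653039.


ln(42321) ≈ 10.653039.
eps^2 = 0.21^2 = 0.0441.
C*ln(N)/eps^2 ≈ 4*10.653039/0.0441 ≈ 966.262.
m = ceil(966.262) = 967.

967


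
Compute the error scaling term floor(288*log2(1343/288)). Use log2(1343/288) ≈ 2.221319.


log2(n/k) = log2(1343/288) ≈ 2.221319.
k*log2(n/k) ≈ 288*2.221319 = 639.739872.
floor(639.739872) = 639.

639


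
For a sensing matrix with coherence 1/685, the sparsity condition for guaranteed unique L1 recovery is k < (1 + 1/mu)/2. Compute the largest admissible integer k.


1/mu = 685.
1 + 1/mu = 686.
(1 + 1/mu)/2 = 343 is an integer and the inequality is strict, so k_max = 343 - 1 = 342.

342


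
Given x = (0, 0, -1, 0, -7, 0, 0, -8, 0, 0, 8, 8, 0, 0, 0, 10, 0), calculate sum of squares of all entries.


Non-zero entries: [(2, -1), (4, -7), (7, -8), (10, 8), (11, 8), (15, 10)]
Squares: [1, 49, 64, 64, 64, 100]
||x||_2^2 = sum = 342.

342


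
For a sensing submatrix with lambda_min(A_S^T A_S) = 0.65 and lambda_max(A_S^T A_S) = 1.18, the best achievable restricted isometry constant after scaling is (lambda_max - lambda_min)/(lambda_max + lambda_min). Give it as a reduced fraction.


lambda_max - lambda_min = 1.18 - 0.65 = 0.53.
lambda_max + lambda_min = 1.18 + 0.65 = 1.83.
delta = 0.53/1.83 = 53/183.

53/183


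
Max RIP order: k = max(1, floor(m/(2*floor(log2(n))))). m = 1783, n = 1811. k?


floor(log2(1811)) = 10.
2*10 = 20.
m/(2*floor(log2(n))) = 1783/20 ≈ 89.15.
floor = 89.
k = max(1, 89) = 89.

89


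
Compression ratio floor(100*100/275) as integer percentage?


100*m/n = 100*100/275 ≈ 36.3636.
floor = 36.

36


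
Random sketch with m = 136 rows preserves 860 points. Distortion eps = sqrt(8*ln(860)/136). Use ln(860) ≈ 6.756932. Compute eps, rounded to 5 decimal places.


ln(860) ≈ 6.756932.
8*ln(N)/m ≈ 8*6.756932/136 ≈ 0.39746659.
eps = sqrt(0.39746659) ≈ 0.6304495 ≈ 0.63045.

0.63045


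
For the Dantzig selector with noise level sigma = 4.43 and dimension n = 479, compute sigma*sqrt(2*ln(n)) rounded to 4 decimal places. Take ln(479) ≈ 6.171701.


ln(479) ≈ 6.171701.
2*ln(n) ≈ 12.343402.
sqrt(2*ln(n)) ≈ sqrt(12.343402) ≈ 3.513318.
threshold ≈ 4.43*3.513318 = 15.56399874 ≈ 15.5640.

15.5640


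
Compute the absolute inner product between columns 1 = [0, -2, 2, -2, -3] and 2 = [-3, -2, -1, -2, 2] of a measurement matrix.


Inner product: 0*-3 + -2*-2 + 2*-1 + -2*-2 + -3*2
Products: [0, 4, -2, 4, -6]
Sum = 0.
|dot| = 0.

0


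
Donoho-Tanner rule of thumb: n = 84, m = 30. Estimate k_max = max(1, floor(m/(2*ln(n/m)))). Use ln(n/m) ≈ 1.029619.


n/m = 84/30 = 14/5.
ln(n/m) ≈ 1.029619.
2*ln(n/m) ≈ 2.059238.
m/(2*ln(n/m)) ≈ 30/2.059238 ≈ 14.5685.
floor = 14.
k_max = max(1, 14) = 14.

14


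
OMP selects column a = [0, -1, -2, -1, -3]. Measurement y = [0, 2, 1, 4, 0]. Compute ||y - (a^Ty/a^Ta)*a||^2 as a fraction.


a^T a = 15.
a^T y = -8.
coeff = -8/15 = -8/15.
||r||^2 = 251/15.

251/15


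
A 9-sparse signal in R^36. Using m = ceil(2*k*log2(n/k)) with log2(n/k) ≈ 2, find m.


log2(n/k) = log2(36/9) ≈ 2.
2*k*log2(n/k) ≈ 2*9*2 = 36.
m = ceil(36) = 36.

36


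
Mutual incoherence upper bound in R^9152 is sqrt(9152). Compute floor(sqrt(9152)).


95^2 = 9025 <= 9152 < 9216 = 96^2, so 95 <= sqrt(9152) < 96.
floor(sqrt(9152)) = 95.

95


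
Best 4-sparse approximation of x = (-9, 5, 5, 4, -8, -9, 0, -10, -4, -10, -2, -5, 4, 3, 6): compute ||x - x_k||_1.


Sorted |x_i| descending: [10, 10, 9, 9, 8, 6, 5, 5, 5, 4, 4, 4, 3, 2, 0]
Keep top 4: [10, 10, 9, 9]
Tail entries: [8, 6, 5, 5, 5, 4, 4, 4, 3, 2, 0]
L1 error = sum of tail = 46.

46


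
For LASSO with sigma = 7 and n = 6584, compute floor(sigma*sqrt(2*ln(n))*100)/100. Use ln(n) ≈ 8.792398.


ln(6584) ≈ 8.792398.
2*ln(n) ≈ 17.584796.
sqrt(2*ln(n)) ≈ sqrt(17.584796) ≈ 4.193423.
lambda ≈ 7*4.193423 = 29.353961.
floor(lambda*100)/100 = 29.35.

29.35


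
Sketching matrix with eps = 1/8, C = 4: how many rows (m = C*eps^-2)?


1/eps = 8.
(1/eps)^2 = 64.
m = 4*64 = 256.

256


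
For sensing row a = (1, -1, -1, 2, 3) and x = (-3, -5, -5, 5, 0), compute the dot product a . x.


Non-zero terms: ['1*-3', '-1*-5', '-1*-5', '2*5']
Products: [-3, 5, 5, 10]
y = sum = 17.

17


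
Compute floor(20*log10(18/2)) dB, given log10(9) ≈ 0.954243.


||x||/||e|| = 18/2 = 9.
log10(9) ≈ 0.954243.
20*log10(||x||/||e||) ≈ 20*0.954243 = 19.08486.
floor(19.08486) = 19.

19


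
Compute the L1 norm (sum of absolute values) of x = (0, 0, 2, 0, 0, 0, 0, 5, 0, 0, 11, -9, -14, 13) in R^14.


Non-zero entries: [(2, 2), (7, 5), (10, 11), (11, -9), (12, -14), (13, 13)]
Absolute values: [2, 5, 11, 9, 14, 13]
||x||_1 = sum = 54.

54


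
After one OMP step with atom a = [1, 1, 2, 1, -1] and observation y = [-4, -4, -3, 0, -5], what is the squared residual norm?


a^T a = 8.
a^T y = -9.
coeff = -9/8 = -9/8.
||r||^2 = 447/8.

447/8


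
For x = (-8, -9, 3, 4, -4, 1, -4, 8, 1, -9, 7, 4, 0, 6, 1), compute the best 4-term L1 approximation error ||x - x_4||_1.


Sorted |x_i| descending: [9, 9, 8, 8, 7, 6, 4, 4, 4, 4, 3, 1, 1, 1, 0]
Keep top 4: [9, 9, 8, 8]
Tail entries: [7, 6, 4, 4, 4, 4, 3, 1, 1, 1, 0]
L1 error = sum of tail = 35.

35


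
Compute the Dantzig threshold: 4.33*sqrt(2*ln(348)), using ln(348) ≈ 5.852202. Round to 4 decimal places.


ln(348) ≈ 5.852202.
2*ln(n) ≈ 11.704404.
sqrt(2*ln(n)) ≈ sqrt(11.704404) ≈ 3.42117.
threshold ≈ 4.33*3.42117 = 14.8136661 ≈ 14.8137.

14.8137


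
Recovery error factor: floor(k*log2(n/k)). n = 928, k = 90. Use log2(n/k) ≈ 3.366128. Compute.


log2(n/k) = log2(928/90) ≈ 3.366128.
k*log2(n/k) ≈ 90*3.366128 = 302.95152.
floor(302.95152) = 302.

302


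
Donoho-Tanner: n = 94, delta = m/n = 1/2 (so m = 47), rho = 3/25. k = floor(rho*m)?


m = 1/2*94 = 47.
rho = 3/25.
rho*m = 3/25*47 = 5.64.
k = floor(5.64) = 5.

5


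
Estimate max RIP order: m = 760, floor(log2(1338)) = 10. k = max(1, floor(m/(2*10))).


floor(log2(1338)) = 10.
2*10 = 20.
m/(2*floor(log2(n))) = 760/20 ≈ 38.0.
floor = 38.
k = max(1, 38) = 38.

38


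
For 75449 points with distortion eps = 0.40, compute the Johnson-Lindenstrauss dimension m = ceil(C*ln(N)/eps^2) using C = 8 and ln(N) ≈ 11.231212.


ln(75449) ≈ 11.231212.
eps^2 = 0.40^2 = 0.16.
C*ln(N)/eps^2 ≈ 8*11.231212/0.16 ≈ 561.5606.
m = ceil(561.5606) = 562.

562


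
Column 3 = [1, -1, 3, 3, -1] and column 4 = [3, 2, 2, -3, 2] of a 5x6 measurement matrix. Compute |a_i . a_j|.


Inner product: 1*3 + -1*2 + 3*2 + 3*-3 + -1*2
Products: [3, -2, 6, -9, -2]
Sum = -4.
|dot| = 4.

4


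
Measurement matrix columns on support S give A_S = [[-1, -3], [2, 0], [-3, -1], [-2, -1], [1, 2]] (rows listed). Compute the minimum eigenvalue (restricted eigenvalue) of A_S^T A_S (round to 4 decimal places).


A_S^T A_S = [[19, 10], [10, 15]].
trace = 34.
det = 185.
disc = trace^2 - 4*det = 1156 - 4*185 = 416.
sqrt(416) ≈ 20.396078.
lam_min = (34 - sqrt(416))/2 ≈ (34 - 20.396078)/2 = 6.801961 ≈ 6.8020.

6.8020


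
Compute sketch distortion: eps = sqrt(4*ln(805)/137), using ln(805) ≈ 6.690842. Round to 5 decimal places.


ln(805) ≈ 6.690842.
4*ln(N)/m ≈ 4*6.690842/137 ≈ 0.19535305.
eps = sqrt(0.19535305) ≈ 0.4419876 ≈ 0.44199.

0.44199


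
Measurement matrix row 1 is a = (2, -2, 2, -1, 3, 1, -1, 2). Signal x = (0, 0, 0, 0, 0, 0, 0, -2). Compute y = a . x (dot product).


Non-zero terms: ['2*-2']
Products: [-4]
y = sum = -4.

-4


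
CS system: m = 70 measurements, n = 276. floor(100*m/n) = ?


100*m/n = 100*70/276 ≈ 25.3623.
floor = 25.

25


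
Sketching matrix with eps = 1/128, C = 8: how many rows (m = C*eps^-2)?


1/eps = 128.
(1/eps)^2 = 16384.
m = 8*16384 = 131072.

131072


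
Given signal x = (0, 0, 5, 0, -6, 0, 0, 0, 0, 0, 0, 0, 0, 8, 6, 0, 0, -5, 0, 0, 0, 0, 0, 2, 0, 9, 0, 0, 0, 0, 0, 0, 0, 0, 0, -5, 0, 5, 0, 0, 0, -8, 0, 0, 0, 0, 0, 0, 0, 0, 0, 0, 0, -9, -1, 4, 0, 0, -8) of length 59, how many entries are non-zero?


Non-zero positions: [2, 4, 13, 14, 17, 23, 25, 35, 37, 41, 53, 54, 55, 58].
Sparsity = 14.

14


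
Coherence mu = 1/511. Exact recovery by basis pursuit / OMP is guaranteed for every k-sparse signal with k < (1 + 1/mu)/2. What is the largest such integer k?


1/mu = 511.
1 + 1/mu = 512.
(1 + 1/mu)/2 = 256 is an integer and the inequality is strict, so k_max = 256 - 1 = 255.

255


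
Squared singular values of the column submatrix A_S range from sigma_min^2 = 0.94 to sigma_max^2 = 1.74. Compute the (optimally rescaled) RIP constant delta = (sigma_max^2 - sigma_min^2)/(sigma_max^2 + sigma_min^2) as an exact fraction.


lambda_max - lambda_min = 1.74 - 0.94 = 0.80.
lambda_max + lambda_min = 1.74 + 0.94 = 2.68.
delta = 0.80/2.68 = 80/268 = 20/67.

20/67


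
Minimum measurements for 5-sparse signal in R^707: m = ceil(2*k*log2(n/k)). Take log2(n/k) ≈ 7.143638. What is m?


log2(n/k) = log2(707/5) ≈ 7.143638.
2*k*log2(n/k) ≈ 2*5*7.143638 = 71.43638.
m = ceil(71.43638) = 72.

72


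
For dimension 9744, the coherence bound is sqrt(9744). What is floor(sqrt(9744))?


98^2 = 9604 <= 9744 < 9801 = 99^2, so 98 <= sqrt(9744) < 99.
floor(sqrt(9744)) = 98.

98


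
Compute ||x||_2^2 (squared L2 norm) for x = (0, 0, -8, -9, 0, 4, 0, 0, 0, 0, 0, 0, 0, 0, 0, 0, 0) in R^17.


Non-zero entries: [(2, -8), (3, -9), (5, 4)]
Squares: [64, 81, 16]
||x||_2^2 = sum = 161.

161


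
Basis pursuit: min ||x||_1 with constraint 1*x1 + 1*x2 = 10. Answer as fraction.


Axis intercepts:
  x1 = 10, x2 = 0: L1 = 10
  x1 = 0, x2 = 10: L1 = 10
x* = (10, 0)
||x*||_1 = 10.

10


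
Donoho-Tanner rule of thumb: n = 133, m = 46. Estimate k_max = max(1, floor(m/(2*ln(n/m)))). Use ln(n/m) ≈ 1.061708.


n/m = 133/46.
ln(n/m) ≈ 1.061708.
2*ln(n/m) ≈ 2.123416.
m/(2*ln(n/m)) ≈ 46/2.123416 ≈ 21.6632.
floor = 21.
k_max = max(1, 21) = 21.

21


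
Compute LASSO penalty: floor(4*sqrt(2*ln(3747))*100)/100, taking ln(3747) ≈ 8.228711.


ln(3747) ≈ 8.228711.
2*ln(n) ≈ 16.457422.
sqrt(2*ln(n)) ≈ sqrt(16.457422) ≈ 4.056775.
lambda ≈ 4*4.056775 = 16.2271.
floor(lambda*100)/100 = 16.22.

16.22


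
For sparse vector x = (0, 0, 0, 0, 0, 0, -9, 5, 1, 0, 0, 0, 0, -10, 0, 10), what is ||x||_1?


Non-zero entries: [(6, -9), (7, 5), (8, 1), (13, -10), (15, 10)]
Absolute values: [9, 5, 1, 10, 10]
||x||_1 = sum = 35.

35


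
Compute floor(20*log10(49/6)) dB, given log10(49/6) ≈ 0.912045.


||x||/||e|| = 49/6.
log10(49/6) ≈ 0.912045.
20*log10(||x||/||e||) ≈ 20*0.912045 = 18.2409.
floor(18.2409) = 18.

18


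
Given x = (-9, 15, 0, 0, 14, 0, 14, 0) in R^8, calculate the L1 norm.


Non-zero entries: [(0, -9), (1, 15), (4, 14), (6, 14)]
Absolute values: [9, 15, 14, 14]
||x||_1 = sum = 52.

52


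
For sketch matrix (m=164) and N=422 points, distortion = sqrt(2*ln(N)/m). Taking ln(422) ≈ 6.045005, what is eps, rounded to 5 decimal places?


ln(422) ≈ 6.045005.
2*ln(N)/m ≈ 2*6.045005/164 ≈ 0.07371957.
eps = sqrt(0.07371957) ≈ 0.2715135 ≈ 0.27151.

0.27151


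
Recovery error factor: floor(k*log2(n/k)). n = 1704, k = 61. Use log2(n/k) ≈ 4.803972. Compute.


log2(n/k) = log2(1704/61) ≈ 4.803972.
k*log2(n/k) ≈ 61*4.803972 = 293.042292.
floor(293.042292) = 293.

293


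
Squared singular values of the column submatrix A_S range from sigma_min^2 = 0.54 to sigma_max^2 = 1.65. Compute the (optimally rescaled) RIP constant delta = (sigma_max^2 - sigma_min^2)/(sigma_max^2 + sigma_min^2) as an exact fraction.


lambda_max - lambda_min = 1.65 - 0.54 = 1.11.
lambda_max + lambda_min = 1.65 + 0.54 = 2.19.
delta = 1.11/2.19 = 111/219 = 37/73.

37/73


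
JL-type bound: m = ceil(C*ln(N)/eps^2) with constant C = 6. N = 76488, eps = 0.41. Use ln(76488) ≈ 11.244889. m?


ln(76488) ≈ 11.244889.
eps^2 = 0.41^2 = 0.1681.
C*ln(N)/eps^2 ≈ 6*11.244889/0.1681 ≈ 401.3643.
m = ceil(401.3643) = 402.

402


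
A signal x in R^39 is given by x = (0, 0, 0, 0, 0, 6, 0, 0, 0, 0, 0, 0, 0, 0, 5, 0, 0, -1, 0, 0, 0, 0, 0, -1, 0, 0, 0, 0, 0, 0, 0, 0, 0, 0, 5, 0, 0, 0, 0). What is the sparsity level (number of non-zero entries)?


Non-zero positions: [5, 14, 17, 23, 34].
Sparsity = 5.

5


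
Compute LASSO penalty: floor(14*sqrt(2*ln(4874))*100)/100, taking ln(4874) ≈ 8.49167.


ln(4874) ≈ 8.49167.
2*ln(n) ≈ 16.98334.
sqrt(2*ln(n)) ≈ sqrt(16.98334) ≈ 4.121085.
lambda ≈ 14*4.121085 = 57.69519.
floor(lambda*100)/100 = 57.69.

57.69


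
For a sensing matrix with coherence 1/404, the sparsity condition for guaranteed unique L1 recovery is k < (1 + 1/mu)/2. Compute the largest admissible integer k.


1/mu = 404.
1 + 1/mu = 405.
(1 + 1/mu)/2 = 202.5 is not an integer, so k_max = floor(202.5) = 202.

202


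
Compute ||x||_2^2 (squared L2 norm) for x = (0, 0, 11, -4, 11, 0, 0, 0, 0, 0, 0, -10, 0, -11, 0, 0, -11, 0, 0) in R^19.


Non-zero entries: [(2, 11), (3, -4), (4, 11), (11, -10), (13, -11), (16, -11)]
Squares: [121, 16, 121, 100, 121, 121]
||x||_2^2 = sum = 600.

600


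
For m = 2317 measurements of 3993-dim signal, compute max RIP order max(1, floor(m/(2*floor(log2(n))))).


floor(log2(3993)) = 11.
2*11 = 22.
m/(2*floor(log2(n))) = 2317/22 ≈ 105.3182.
floor = 105.
k = max(1, 105) = 105.

105


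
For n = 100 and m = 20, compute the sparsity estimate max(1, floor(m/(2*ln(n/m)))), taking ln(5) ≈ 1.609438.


n/m = 100/20 = 5.
ln(n/m) ≈ 1.609438.
2*ln(n/m) ≈ 3.218876.
m/(2*ln(n/m)) ≈ 20/3.218876 ≈ 6.2133.
floor = 6.
k_max = max(1, 6) = 6.

6


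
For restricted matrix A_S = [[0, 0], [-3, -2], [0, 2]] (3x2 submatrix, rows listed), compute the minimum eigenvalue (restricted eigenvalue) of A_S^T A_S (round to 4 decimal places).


A_S^T A_S = [[9, 6], [6, 8]].
trace = 17.
det = 36.
disc = trace^2 - 4*det = 289 - 4*36 = 145.
sqrt(145) ≈ 12.041595.
lam_min = (17 - sqrt(145))/2 ≈ (17 - 12.041595)/2 = 2.4792025 ≈ 2.4792.

2.4792


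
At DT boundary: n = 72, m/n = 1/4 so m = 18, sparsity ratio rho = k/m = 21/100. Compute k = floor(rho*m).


m = 1/4*72 = 18.
rho = 21/100.
rho*m = 21/100*18 = 3.78.
k = floor(3.78) = 3.

3


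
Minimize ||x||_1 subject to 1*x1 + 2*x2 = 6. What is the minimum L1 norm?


Axis intercepts:
  x1 = 6, x2 = 0: L1 = 6
  x1 = 0, x2 = 3: L1 = 3
x* = (0, 3)
||x*||_1 = 3.

3


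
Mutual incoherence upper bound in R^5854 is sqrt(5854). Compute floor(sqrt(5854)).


76^2 = 5776 <= 5854 < 5929 = 77^2, so 76 <= sqrt(5854) < 77.
floor(sqrt(5854)) = 76.

76


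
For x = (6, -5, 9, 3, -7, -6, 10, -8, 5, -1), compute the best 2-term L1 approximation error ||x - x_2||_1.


Sorted |x_i| descending: [10, 9, 8, 7, 6, 6, 5, 5, 3, 1]
Keep top 2: [10, 9]
Tail entries: [8, 7, 6, 6, 5, 5, 3, 1]
L1 error = sum of tail = 41.

41


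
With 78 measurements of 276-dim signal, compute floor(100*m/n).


100*m/n = 100*78/276 ≈ 28.2609.
floor = 28.

28


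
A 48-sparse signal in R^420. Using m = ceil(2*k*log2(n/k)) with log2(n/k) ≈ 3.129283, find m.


log2(n/k) = log2(420/48) ≈ 3.129283.
2*k*log2(n/k) ≈ 2*48*3.129283 = 300.411168.
m = ceil(300.411168) = 301.

301


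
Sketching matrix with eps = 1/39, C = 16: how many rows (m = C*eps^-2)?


1/eps = 39.
(1/eps)^2 = 1521.
m = 16*1521 = 24336.

24336


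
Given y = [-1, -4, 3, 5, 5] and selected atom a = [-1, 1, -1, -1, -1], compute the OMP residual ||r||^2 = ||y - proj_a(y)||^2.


a^T a = 5.
a^T y = -16.
coeff = -16/5 = -16/5.
||r||^2 = 124/5.

124/5


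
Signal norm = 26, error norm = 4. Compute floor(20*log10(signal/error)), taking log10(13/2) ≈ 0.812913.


||x||/||e|| = 26/4 = 13/2.
log10(13/2) ≈ 0.812913.
20*log10(||x||/||e||) ≈ 20*0.812913 = 16.25826.
floor(16.25826) = 16.

16


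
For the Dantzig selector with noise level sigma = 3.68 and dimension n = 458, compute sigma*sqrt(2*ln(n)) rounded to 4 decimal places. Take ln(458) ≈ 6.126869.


ln(458) ≈ 6.126869.
2*ln(n) ≈ 12.253738.
sqrt(2*ln(n)) ≈ sqrt(12.253738) ≈ 3.500534.
threshold ≈ 3.68*3.500534 = 12.88196512 ≈ 12.8820.

12.8820


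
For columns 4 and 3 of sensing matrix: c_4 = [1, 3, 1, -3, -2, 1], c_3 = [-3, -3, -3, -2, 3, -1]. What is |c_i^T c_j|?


Inner product: 1*-3 + 3*-3 + 1*-3 + -3*-2 + -2*3 + 1*-1
Products: [-3, -9, -3, 6, -6, -1]
Sum = -16.
|dot| = 16.

16


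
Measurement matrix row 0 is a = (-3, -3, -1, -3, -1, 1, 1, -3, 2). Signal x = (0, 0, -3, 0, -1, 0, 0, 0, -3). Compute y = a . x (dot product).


Non-zero terms: ['-1*-3', '-1*-1', '2*-3']
Products: [3, 1, -6]
y = sum = -2.

-2


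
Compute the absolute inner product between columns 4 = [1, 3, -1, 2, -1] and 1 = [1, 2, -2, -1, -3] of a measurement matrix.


Inner product: 1*1 + 3*2 + -1*-2 + 2*-1 + -1*-3
Products: [1, 6, 2, -2, 3]
Sum = 10.
|dot| = 10.

10


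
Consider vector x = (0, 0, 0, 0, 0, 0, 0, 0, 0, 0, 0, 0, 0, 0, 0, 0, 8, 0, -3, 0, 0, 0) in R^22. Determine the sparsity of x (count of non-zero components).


Non-zero positions: [16, 18].
Sparsity = 2.

2


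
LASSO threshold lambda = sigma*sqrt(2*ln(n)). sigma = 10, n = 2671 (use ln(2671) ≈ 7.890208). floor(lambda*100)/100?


ln(2671) ≈ 7.890208.
2*ln(n) ≈ 15.780416.
sqrt(2*ln(n)) ≈ sqrt(15.780416) ≈ 3.972457.
lambda ≈ 10*3.972457 = 39.72457.
floor(lambda*100)/100 = 39.72.

39.72
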